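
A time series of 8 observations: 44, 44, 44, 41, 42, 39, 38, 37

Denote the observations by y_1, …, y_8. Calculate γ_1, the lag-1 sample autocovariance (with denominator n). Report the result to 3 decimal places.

4.217

Mean ȳ = (44 + 44 + 44 + 41 + 42 + 39 + 38 + 37)/8 = 41.1250
Σ_{t=1}^{7}(y_t−ȳ)(y_{t+1}−ȳ) = 33.7344
γ_1 = 33.7344 / 8 = 4.217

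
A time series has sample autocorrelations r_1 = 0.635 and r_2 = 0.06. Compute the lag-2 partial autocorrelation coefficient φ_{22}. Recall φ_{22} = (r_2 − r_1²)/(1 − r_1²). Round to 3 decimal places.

-0.575

φ_{22} = (r_2 − r_1²) / (1 − r_1²)
r_1² = (0.635)² = 0.403225
Numerator = 0.06 − 0.4032 = -0.3432; denominator = 1 − 0.4032 = 0.5968
φ_{22} = -0.3432 / 0.5968 = -0.575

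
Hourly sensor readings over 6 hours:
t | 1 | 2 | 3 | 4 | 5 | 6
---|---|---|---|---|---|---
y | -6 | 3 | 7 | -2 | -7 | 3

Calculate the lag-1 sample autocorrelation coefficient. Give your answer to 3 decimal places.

-0.114

Mean ȳ = (-6 + 3 + 7 − 2 − 7 + 3)/6 = -0.3333
Deviations from mean: -5.6667, 3.3333, 7.3333, -1.6667, -6.6667, 3.3333
Numerator Σ_{t=1}^{5}(y_t−ȳ)(y_{t+1}−ȳ) = -17.7778
Denominator Σ(y_t−ȳ)² = 155.3333
r_1 = -17.7778 / 155.3333 = -0.114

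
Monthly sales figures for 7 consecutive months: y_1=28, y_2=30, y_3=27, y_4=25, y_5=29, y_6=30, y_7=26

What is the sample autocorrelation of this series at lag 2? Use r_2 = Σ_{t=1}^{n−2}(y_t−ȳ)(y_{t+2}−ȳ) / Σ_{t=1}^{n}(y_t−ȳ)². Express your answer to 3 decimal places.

-0.677

Mean ȳ = (28 + 30 + 27 + 25 + 29 + 30 + 26)/7 = 27.8571
Σ(y_t−ȳ)(y_{t+2}−ȳ) = (-0.1224) + (-6.1224) + (-0.9796) + (-6.1224) + (-2.1224) = -15.4694
Denominator Σ(y_t−ȳ)² = 22.8571
r_2 = -15.4694 / 22.8571 = -0.677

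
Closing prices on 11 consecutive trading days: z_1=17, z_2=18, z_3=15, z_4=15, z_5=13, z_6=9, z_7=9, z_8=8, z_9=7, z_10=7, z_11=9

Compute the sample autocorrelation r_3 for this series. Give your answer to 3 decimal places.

Mean z̄ = (17 + 18 + 15 + 15 + 13 + 9 + 9 + 8 + 7 + 7 + 9)/11 = 11.5455
Numerator Σ_{t=1}^{8}(z_t−z̄)(z_{t+3}−z̄) = 37.6529
Denominator Σ(z_t−z̄)² = 170.7273
r_3 = 37.6529 / 170.7273 = 0.221

0.221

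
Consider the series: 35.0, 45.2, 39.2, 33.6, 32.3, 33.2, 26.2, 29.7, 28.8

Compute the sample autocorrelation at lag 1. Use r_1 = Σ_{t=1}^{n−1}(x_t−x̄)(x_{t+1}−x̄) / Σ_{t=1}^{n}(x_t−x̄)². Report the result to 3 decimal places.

0.502

Mean x̄ = (35.0 + 45.2 + 39.2 + 33.6 + 32.3 + 33.2 + 26.2 + 29.7 + 28.8)/9 = 33.6889
Numerator Σ_{t=1}^{8}(x_t−x̄)(x_{t+1}−x̄) = 131.8788
Denominator Σ(x_t−x̄)² = 262.6689
r_1 = 131.8788 / 262.6689 = 0.502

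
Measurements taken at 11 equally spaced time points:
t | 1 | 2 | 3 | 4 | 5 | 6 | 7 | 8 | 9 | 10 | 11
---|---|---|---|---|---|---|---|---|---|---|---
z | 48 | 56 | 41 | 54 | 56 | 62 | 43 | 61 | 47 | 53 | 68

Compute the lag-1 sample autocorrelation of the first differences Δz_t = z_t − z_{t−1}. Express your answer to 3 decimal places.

-0.611

First differences Δz: 8, -15, 13, 2, 6, -19, 18, -14, 6, 15
Mean of differences = 2.0000
Numerator Σ(Δz_t−Δz̄)(Δz_{t+1}−Δz̄) = -977.0000
Denominator Σ(Δz_t−Δz̄)² = 1600.0000
r_1(Δz) = -977.0000 / 1600.0000 = -0.611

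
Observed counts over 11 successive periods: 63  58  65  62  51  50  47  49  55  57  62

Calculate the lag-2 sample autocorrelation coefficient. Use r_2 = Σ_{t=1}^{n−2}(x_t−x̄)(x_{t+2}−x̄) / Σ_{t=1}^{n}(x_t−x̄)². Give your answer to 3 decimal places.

Mean x̄ = (63 + 58 + 65 + 62 + 51 + 50 + 47 + 49 + 55 + 57 + 62)/11 = 56.2727
Numerator Σ_{t=1}^{9}(x_t−x̄)(x_{t+2}−x̄) = 80.3967
Denominator Σ(x_t−x̄)² = 398.1818
r_2 = 80.3967 / 398.1818 = 0.202

0.202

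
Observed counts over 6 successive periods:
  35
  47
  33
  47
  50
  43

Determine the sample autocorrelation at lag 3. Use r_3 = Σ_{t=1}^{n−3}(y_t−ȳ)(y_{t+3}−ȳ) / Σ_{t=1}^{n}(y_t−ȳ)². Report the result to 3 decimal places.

Mean ȳ = (35 + 47 + 33 + 47 + 50 + 43)/6 = 42.5000
Σ(y_t−ȳ)(y_{t+3}−ȳ) = (-33.7500) + (33.7500) + (-4.7500) = -4.7500
Denominator Σ(y_t−ȳ)² = 243.5000
r_3 = -4.7500 / 243.5000 = -0.020

-0.020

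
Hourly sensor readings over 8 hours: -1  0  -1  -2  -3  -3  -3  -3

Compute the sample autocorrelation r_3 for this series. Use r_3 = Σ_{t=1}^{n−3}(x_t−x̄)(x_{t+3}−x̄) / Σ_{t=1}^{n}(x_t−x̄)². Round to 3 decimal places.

Mean x̄ = (-1 + 0 − 1 − 2 − 3 − 3 − 3 − 3)/8 = -2.0000
Deviations from mean: 1.0000, 2.0000, 1.0000, 0.0000, -1.0000, -1.0000, -1.0000, -1.0000
Numerator Σ_{t=1}^{5}(x_t−x̄)(x_{t+3}−x̄) = -2.0000
Denominator Σ(x_t−x̄)² = 10.0000
r_3 = -2.0000 / 10.0000 = -0.200

-0.200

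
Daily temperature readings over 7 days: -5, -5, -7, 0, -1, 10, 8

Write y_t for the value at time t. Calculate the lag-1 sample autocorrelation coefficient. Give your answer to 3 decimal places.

Mean ȳ = (-5 − 5 − 7 + 0 − 1 + 10 + 8)/7 = 0.0000
Deviations from mean: -5.0000, -5.0000, -7.0000, 0.0000, -1.0000, 10.0000, 8.0000
Σ(y_t−ȳ)(y_{t+1}−ȳ) = (25.0000) + (35.0000) + (0.0000) + (0.0000) + (-10.0000) + (80.0000) = 130.0000
Denominator Σ(y_t−ȳ)² = 264.0000
r_1 = 130.0000 / 264.0000 = 0.492

0.492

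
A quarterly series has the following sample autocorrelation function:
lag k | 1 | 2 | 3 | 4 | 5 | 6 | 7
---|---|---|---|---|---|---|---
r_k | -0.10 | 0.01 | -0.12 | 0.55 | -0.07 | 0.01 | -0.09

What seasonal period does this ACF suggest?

4

The largest autocorrelation is r_4 = 0.55; the remaining lags stay at or below 0.01.
The dominant spike at lag 4 indicates a seasonal period of 4.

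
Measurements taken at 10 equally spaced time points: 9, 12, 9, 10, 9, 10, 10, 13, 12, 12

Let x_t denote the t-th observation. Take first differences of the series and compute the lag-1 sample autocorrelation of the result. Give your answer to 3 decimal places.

First differences Δx: 3, -3, 1, -1, 1, 0, 3, -1, 0
Mean of differences = 0.3333
Numerator Σ(Δx_t−Δx̄)(Δx_{t+1}−Δx̄) = -17.1111
Denominator Σ(Δx_t−Δx̄)² = 30.0000
r_1(Δx) = -17.1111 / 30.0000 = -0.570

-0.570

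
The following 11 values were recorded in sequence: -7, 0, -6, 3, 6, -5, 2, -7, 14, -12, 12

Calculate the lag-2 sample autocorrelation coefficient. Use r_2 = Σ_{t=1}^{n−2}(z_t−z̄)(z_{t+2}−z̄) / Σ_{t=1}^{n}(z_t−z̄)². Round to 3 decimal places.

Mean z̄ = (-7 + 0 − 6 + 3 + 6 − 5 + 2 − 7 + 14 − 12 + 12)/11 = 0.0000
Numerator Σ_{t=1}^{9}(z_t−z̄)(z_{t+2}−z̄) = 318.0000
Denominator Σ(z_t−z̄)² = 692.0000
r_2 = 318.0000 / 692.0000 = 0.460

0.460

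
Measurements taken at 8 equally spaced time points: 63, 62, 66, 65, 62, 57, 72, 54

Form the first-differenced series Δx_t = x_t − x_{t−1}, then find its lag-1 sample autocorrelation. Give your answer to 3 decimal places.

First differences Δx: -1, 4, -1, -3, -5, 15, -18
Mean of differences = -1.2857
Numerator Σ(Δx_t−Δx̄)(Δx_{t+1}−Δx̄) = -323.7959
Denominator Σ(Δx_t−Δx̄)² = 589.4286
r_1(Δx) = -323.7959 / 589.4286 = -0.549

-0.549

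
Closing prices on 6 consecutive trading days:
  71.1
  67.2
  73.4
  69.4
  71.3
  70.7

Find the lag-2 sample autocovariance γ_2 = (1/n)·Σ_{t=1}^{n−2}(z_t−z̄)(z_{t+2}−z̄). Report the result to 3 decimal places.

1.240

Mean z̄ = (71.1 + 67.2 + 73.4 + 69.4 + 71.3 + 70.7)/6 = 70.5167
Deviations: 0.5833, -3.3167, 2.8833, -1.1167, 0.7833, 0.1833
Σ_{t=1}^{4}(z_t−z̄)(z_{t+2}−z̄) = 7.4394
γ_2 = 7.4394 / 6 = 1.240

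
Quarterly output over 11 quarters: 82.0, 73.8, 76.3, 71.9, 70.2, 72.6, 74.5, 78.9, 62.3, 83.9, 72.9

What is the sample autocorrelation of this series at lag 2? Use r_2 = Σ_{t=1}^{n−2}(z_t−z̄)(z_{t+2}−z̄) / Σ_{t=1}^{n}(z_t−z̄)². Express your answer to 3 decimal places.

0.186

Mean z̄ = (82.0 + 73.8 + 76.3 + 71.9 + 70.2 + 72.6 + 74.5 + 78.9 + 62.3 + 83.9 + 72.9)/11 = 74.4818
Numerator Σ_{t=1}^{9}(z_t−z̄)(z_{t+2}−z̄) = 64.7702
Denominator Σ(z_t−z̄)² = 347.9564
r_2 = 64.7702 / 347.9564 = 0.186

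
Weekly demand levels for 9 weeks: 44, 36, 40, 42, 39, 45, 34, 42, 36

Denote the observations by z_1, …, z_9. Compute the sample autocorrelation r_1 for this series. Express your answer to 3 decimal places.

-0.625

Mean z̄ = (44 + 36 + 40 + 42 + 39 + 45 + 34 + 42 + 36)/9 = 39.7778
Numerator Σ_{t=1}^{8}(z_t−z̄)(z_{t+1}−z̄) = -73.4938
Denominator Σ(z_t−z̄)² = 117.5556
r_1 = -73.4938 / 117.5556 = -0.625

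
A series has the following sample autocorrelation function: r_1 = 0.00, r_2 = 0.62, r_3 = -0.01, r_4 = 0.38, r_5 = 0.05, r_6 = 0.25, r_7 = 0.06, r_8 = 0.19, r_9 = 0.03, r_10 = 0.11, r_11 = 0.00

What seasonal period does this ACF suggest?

2

The largest autocorrelation is r_2 = 0.62, with weaker echoes at lags 4 (0.38), 6 (0.25) and 8 (0.19); the remaining lags stay at or below 0.11.
The dominant spike at lag 2 indicates a seasonal period of 2.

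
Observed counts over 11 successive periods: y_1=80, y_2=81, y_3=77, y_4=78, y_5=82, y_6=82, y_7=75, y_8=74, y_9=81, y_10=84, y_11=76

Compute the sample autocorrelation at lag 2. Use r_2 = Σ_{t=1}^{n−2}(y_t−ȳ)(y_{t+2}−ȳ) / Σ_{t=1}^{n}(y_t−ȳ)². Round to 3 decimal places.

Mean ȳ = (80 + 81 + 77 + 78 + 82 + 82 + 75 + 74 + 81 + 84 + 76)/11 = 79.0909
Numerator Σ_{t=1}^{9}(y_t−ȳ)(y_{t+2}−ȳ) = -78.6529
Denominator Σ(y_t−ȳ)² = 106.9091
r_2 = -78.6529 / 106.9091 = -0.736

-0.736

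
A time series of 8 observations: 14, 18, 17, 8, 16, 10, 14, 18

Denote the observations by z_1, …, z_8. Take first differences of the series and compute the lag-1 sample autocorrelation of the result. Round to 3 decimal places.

-0.532

First differences Δz: 4, -1, -9, 8, -6, 4, 4
Mean of differences = 0.5714
Numerator Σ(Δz_t−Δz̄)(Δz_{t+1}−Δz̄) = -121.0408
Denominator Σ(Δz_t−Δz̄)² = 227.7143
r_1(Δz) = -121.0408 / 227.7143 = -0.532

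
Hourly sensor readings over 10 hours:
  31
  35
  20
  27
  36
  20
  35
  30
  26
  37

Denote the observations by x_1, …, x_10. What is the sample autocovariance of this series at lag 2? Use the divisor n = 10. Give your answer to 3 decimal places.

Mean x̄ = (31 + 35 + 20 + 27 + 36 + 20 + 35 + 30 + 26 + 37)/10 = 29.7000
Σ_{t=1}^{8}(x_t−x̄)(x_{t+2}−x̄) = -48.7800
γ_2 = -48.7800 / 10 = -4.878

-4.878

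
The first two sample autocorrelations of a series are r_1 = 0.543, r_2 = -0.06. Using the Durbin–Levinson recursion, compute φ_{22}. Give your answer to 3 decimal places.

-0.503

φ_{22} = (r_2 − r_1²) / (1 − r_1²)
r_1² = (0.543)² = 0.294849
Numerator = -0.06 − 0.2948 = -0.3548; denominator = 1 − 0.2948 = 0.7052
φ_{22} = -0.3548 / 0.7052 = -0.503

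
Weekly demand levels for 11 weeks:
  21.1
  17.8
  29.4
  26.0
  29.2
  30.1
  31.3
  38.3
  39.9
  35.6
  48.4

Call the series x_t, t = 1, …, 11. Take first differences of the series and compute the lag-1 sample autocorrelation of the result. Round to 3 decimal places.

First differences Δx: -3.3, 11.6, -3.4, 3.2, 0.9, 1.2, 7.0, 1.6, -4.3, 12.8
Mean of differences = 2.7300
Numerator Σ(Δx_t−Δx̄)(Δx_{t+1}−Δx̄) = -183.0069
Denominator Σ(Δx_t−Δx̄)² = 328.8610
r_1(Δx) = -183.0069 / 328.8610 = -0.556

-0.556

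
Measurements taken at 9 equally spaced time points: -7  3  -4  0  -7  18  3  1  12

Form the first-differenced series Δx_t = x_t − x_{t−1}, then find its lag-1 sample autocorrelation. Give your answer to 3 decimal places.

First differences Δx: 10, -7, 4, -7, 25, -15, -2, 11
Mean of differences = 2.3750
Numerator Σ(Δx_t−Δx̄)(Δx_{t+1}−Δx̄) = -668.8906
Denominator Σ(Δx_t−Δx̄)² = 1143.8750
r_1(Δx) = -668.8906 / 1143.8750 = -0.585

-0.585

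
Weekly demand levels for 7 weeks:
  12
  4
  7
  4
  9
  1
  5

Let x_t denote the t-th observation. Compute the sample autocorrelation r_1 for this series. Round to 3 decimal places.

Mean x̄ = (12 + 4 + 7 + 4 + 9 + 1 + 5)/7 = 6.0000
Deviations from mean: 6.0000, -2.0000, 1.0000, -2.0000, 3.0000, -5.0000, -1.0000
Σ(x_t−x̄)(x_{t+1}−x̄) = (-12.0000) + (-2.0000) + (-2.0000) + (-6.0000) + (-15.0000) + (5.0000) = -32.0000
Denominator Σ(x_t−x̄)² = 80.0000
r_1 = -32.0000 / 80.0000 = -0.400

-0.400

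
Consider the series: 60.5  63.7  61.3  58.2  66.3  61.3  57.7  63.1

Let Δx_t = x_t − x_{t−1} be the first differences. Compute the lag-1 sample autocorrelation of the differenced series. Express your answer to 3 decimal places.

First differences Δx: 3.2, -2.4, -3.1, 8.1, -5.0, -3.6, 5.4
Mean of differences = 0.3714
Numerator Σ(Δx_t−Δx̄)(Δx_{t+1}−Δx̄) = -65.1994
Denominator Σ(Δx_t−Δx̄)² = 157.3743
r_1(Δx) = -65.1994 / 157.3743 = -0.414

-0.414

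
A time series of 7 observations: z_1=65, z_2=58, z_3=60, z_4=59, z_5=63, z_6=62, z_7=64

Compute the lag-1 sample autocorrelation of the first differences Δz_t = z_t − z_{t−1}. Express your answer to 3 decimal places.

First differences Δz: -7, 2, -1, 4, -1, 2
Mean of differences = -0.1667
Numerator Σ(Δz_t−Δz̄)(Δz_{t+1}−Δz̄) = -25.3611
Denominator Σ(Δz_t−Δz̄)² = 74.8333
r_1(Δz) = -25.3611 / 74.8333 = -0.339

-0.339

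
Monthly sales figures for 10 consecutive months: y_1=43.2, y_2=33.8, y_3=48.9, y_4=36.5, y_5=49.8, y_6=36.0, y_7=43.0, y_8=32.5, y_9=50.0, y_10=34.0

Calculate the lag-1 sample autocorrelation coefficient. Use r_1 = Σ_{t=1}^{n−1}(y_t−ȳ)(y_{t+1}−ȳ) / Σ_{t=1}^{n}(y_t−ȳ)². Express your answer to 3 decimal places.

Mean ȳ = (43.2 + 33.8 + 48.9 + 36.5 + 49.8 + 36.0 + 43.0 + 32.5 + 50.0 + 34.0)/10 = 40.7700
Numerator Σ_{t=1}^{9}(y_t−ȳ)(y_{t+1}−ȳ) = -357.8479
Denominator Σ(y_t−ȳ)² = 447.5010
r_1 = -357.8479 / 447.5010 = -0.800

-0.800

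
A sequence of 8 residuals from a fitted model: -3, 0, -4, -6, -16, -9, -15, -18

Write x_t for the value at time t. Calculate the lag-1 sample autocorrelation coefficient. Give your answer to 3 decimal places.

Mean x̄ = (-3 + 0 − 4 − 6 − 16 − 9 − 15 − 18)/8 = -8.8750
Deviations from mean: 5.8750, 8.8750, 4.8750, 2.8750, -7.1250, -0.1250, -6.1250, -9.1250
Numerator Σ_{t=1}^{7}(x_t−x̄)(x_{t+1}−x̄) = 146.4844
Denominator Σ(x_t−x̄)² = 316.8750
r_1 = 146.4844 / 316.8750 = 0.462

0.462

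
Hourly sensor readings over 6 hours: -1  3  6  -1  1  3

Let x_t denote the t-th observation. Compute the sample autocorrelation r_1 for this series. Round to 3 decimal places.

Mean x̄ = (-1 + 3 + 6 − 1 + 1 + 3)/6 = 1.8333
Deviations from mean: -2.8333, 1.1667, 4.1667, -2.8333, -0.8333, 1.1667
Σ(x_t−x̄)(x_{t+1}−x̄) = (-3.3056) + (4.8611) + (-11.8056) + (2.3611) + (-0.9722) = -8.8611
Denominator Σ(x_t−x̄)² = 36.8333
r_1 = -8.8611 / 36.8333 = -0.241

-0.241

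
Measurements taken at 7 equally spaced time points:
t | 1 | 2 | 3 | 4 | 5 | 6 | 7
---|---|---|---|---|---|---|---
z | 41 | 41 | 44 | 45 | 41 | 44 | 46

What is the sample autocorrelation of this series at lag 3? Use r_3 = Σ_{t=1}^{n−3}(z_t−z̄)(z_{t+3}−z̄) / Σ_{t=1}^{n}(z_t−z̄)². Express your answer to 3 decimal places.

0.248

Mean z̄ = (41 + 41 + 44 + 45 + 41 + 44 + 46)/7 = 43.1429
Deviations from mean: -2.1429, -2.1429, 0.8571, 1.8571, -2.1429, 0.8571, 2.8571
Σ(z_t−z̄)(z_{t+3}−z̄) = (-3.9796) + (4.5918) + (0.7347) + (5.3061) = 6.6531
Denominator Σ(z_t−z̄)² = 26.8571
r_3 = 6.6531 / 26.8571 = 0.248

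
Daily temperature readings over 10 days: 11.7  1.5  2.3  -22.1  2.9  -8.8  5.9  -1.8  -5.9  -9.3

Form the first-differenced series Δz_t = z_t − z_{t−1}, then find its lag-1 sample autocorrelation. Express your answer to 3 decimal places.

First differences Δz: -10.2, 0.8, -24.4, 25.0, -11.7, 14.7, -7.7, -4.1, -3.4
Mean of differences = -2.3333
Numerator Σ(Δz_t−Δz̄)(Δz_{t+1}−Δz̄) = -1192.5611
Denominator Σ(Δz_t−Δz̄)² = 1716.6800
r_1(Δz) = -1192.5611 / 1716.6800 = -0.695

-0.695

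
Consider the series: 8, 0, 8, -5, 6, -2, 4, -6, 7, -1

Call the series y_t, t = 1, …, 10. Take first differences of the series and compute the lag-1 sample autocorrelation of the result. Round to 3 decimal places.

First differences Δy: -8, 8, -13, 11, -8, 6, -10, 13, -8
Mean of differences = -1.0000
Numerator Σ(Δy_t−Δȳ)(Δy_{t+1}−Δȳ) = -735.0000
Denominator Σ(Δy_t−Δȳ)² = 842.0000
r_1(Δy) = -735.0000 / 842.0000 = -0.873

-0.873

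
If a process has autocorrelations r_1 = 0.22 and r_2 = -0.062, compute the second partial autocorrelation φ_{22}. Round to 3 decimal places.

-0.116

φ_{22} = (r_2 − r_1²) / (1 − r_1²)
r_1² = (0.22)² = 0.0484
Numerator = -0.062 − 0.0484 = -0.1104; denominator = 1 − 0.0484 = 0.9516
φ_{22} = -0.1104 / 0.9516 = -0.116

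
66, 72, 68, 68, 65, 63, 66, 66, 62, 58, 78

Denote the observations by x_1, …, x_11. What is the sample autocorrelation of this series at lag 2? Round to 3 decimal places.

-0.154

Mean x̄ = (66 + 72 + 68 + 68 + 65 + 63 + 66 + 66 + 62 + 58 + 78)/11 = 66.5455
Numerator Σ_{t=1}^{9}(x_t−x̄)(x_{t+2}−x̄) = -42.4132
Denominator Σ(x_t−x̄)² = 274.7273
r_2 = -42.4132 / 274.7273 = -0.154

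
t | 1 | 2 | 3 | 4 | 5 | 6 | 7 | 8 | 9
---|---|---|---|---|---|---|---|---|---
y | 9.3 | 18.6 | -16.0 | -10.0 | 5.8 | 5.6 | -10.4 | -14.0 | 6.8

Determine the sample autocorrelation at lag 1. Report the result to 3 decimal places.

Mean ȳ = (9.3 + 18.6 − 16.0 − 10.0 + 5.8 + 5.6 − 10.4 − 14.0 + 6.8)/9 = -0.4778
Numerator Σ_{t=1}^{8}(y_t−ȳ)(y_{t+1}−ȳ) = -7.9549
Denominator Σ(y_t−ȳ)² = 1201.7956
r_1 = -7.9549 / 1201.7956 = -0.007

-0.007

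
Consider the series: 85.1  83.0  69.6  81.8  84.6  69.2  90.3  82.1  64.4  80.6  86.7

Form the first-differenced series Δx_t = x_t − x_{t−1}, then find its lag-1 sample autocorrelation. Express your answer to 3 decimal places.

First differences Δx: -2.1, -13.4, 12.2, 2.8, -15.4, 21.1, -8.2, -17.7, 16.2, 6.1
Mean of differences = 0.1600
Numerator Σ(Δx_t−Δx̄)(Δx_{t+1}−Δx̄) = -684.6816
Denominator Σ(Δx_t−Δx̄)² = 1702.9440
r_1(Δx) = -684.6816 / 1702.9440 = -0.402

-0.402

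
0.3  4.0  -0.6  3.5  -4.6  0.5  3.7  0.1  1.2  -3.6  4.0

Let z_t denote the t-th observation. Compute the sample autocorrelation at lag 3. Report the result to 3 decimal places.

Mean z̄ = (0.3 + 4.0 − 0.6 + 3.5 − 4.6 + 0.5 + 3.7 + 0.1 + 1.2 − 3.6 + 4.0)/11 = 0.7727
Numerator Σ_{t=1}^{8}(z_t−z̄)(z_{t+3}−z̄) = -21.7440
Denominator Σ(z_t−z̄)² = 87.6418
r_3 = -21.7440 / 87.6418 = -0.248

-0.248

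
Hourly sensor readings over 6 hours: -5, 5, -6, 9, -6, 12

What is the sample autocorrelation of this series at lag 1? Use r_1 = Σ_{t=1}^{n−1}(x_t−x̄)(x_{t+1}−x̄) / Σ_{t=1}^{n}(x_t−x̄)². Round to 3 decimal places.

Mean x̄ = (-5 + 5 − 6 + 9 − 6 + 12)/6 = 1.5000
Deviations from mean: -6.5000, 3.5000, -7.5000, 7.5000, -7.5000, 10.5000
Σ(x_t−x̄)(x_{t+1}−x̄) = (-22.7500) + (-26.2500) + (-56.2500) + (-56.2500) + (-78.7500) = -240.2500
Denominator Σ(x_t−x̄)² = 333.5000
r_1 = -240.2500 / 333.5000 = -0.720

-0.720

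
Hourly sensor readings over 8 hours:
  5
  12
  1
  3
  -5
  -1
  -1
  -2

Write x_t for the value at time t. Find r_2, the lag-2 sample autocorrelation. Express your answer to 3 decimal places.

Mean x̄ = (5 + 12 + 1 + 3 − 5 − 1 − 1 − 2)/8 = 1.5000
Deviations from mean: 3.5000, 10.5000, -0.5000, 1.5000, -6.5000, -2.5000, -2.5000, -3.5000
Σ(x_t−x̄)(x_{t+2}−x̄) = (-1.7500) + (15.7500) + (3.2500) + (-3.7500) + (16.2500) + (8.7500) = 38.5000
Denominator Σ(x_t−x̄)² = 192.0000
r_2 = 38.5000 / 192.0000 = 0.201

0.201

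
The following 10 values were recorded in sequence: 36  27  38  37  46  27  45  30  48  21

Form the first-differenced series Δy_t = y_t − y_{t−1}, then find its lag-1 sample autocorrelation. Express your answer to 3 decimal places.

-0.732

First differences Δy: -9, 11, -1, 9, -19, 18, -15, 18, -27
Mean of differences = -1.6667
Numerator Σ(Δy_t−Δȳ)(Δy_{t+1}−Δȳ) = -1625.7778
Denominator Σ(Δy_t−Δȳ)² = 2222.0000
r_1(Δy) = -1625.7778 / 2222.0000 = -0.732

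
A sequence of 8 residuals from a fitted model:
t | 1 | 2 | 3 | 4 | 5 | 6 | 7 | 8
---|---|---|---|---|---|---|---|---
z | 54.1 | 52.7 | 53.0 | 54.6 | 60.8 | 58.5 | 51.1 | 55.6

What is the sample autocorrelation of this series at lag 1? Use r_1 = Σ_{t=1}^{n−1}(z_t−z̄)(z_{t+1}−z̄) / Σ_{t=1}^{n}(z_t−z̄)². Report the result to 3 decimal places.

Mean z̄ = (54.1 + 52.7 + 53.0 + 54.6 + 60.8 + 58.5 + 51.1 + 55.6)/8 = 55.0500
Numerator Σ_{t=1}^{7}(z_t−z̄)(z_{t+1}−z̄) = 9.4225
Denominator Σ(z_t−z̄)² = 71.7000
r_1 = 9.4225 / 71.7000 = 0.131

0.131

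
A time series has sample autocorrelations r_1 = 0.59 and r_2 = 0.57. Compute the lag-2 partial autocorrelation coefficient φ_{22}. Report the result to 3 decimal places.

φ_{22} = (r_2 − r_1²) / (1 − r_1²)
r_1² = (0.59)² = 0.3481
Numerator = 0.57 − 0.3481 = 0.2219; denominator = 1 − 0.3481 = 0.6519
φ_{22} = 0.2219 / 0.6519 = 0.340

0.340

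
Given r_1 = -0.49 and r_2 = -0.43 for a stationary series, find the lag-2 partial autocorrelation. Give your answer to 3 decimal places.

φ_{22} = (r_2 − r_1²) / (1 − r_1²)
r_1² = (-0.49)² = 0.2401
Numerator = -0.43 − 0.2401 = -0.6701; denominator = 1 − 0.2401 = 0.7599
φ_{22} = -0.6701 / 0.7599 = -0.882

-0.882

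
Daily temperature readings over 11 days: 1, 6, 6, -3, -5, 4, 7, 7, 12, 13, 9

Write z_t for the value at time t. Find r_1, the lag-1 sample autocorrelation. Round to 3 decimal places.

Mean z̄ = (1 + 6 + 6 − 3 − 5 + 4 + 7 + 7 + 12 + 13 + 9)/11 = 5.1818
Numerator Σ_{t=1}^{10}(z_t−z̄)(z_{t+1}−z̄) = 182.6033
Denominator Σ(z_t−z̄)² = 319.6364
r_1 = 182.6033 / 319.6364 = 0.571

0.571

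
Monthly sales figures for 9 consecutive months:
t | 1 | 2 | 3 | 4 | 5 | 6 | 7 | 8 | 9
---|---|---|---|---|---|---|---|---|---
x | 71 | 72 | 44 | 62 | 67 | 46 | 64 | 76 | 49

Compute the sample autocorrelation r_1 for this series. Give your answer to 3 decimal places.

-0.312

Mean x̄ = (71 + 72 + 44 + 62 + 67 + 46 + 64 + 76 + 49)/9 = 61.2222
Numerator Σ_{t=1}^{8}(x_t−x̄)(x_{t+1}−x̄) = -358.9383
Denominator Σ(x_t−x̄)² = 1149.5556
r_1 = -358.9383 / 1149.5556 = -0.312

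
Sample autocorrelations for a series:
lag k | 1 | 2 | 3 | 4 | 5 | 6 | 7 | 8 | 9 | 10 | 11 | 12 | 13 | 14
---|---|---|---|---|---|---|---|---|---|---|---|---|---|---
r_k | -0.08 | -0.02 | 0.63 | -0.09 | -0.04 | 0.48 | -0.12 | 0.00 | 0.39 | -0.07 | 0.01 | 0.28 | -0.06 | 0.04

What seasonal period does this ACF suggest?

3

The largest autocorrelation is r_3 = 0.63, with weaker echoes at lags 6 (0.48), 9 (0.39) and 12 (0.28); the remaining lags stay at or below 0.04.
The dominant spike at lag 3 indicates a seasonal period of 3.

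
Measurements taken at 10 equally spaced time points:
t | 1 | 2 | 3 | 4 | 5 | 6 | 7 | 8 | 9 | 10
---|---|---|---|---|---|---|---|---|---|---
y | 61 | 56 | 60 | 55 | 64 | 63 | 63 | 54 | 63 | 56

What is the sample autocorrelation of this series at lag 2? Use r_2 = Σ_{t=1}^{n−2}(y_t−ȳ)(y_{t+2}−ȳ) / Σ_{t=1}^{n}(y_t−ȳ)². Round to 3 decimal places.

0.230

Mean ȳ = (61 + 56 + 60 + 55 + 64 + 63 + 63 + 54 + 63 + 56)/10 = 59.5000
Numerator Σ_{t=1}^{8}(y_t−ȳ)(y_{t+2}−ȳ) = 31.0000
Denominator Σ(y_t−ȳ)² = 134.5000
r_2 = 31.0000 / 134.5000 = 0.230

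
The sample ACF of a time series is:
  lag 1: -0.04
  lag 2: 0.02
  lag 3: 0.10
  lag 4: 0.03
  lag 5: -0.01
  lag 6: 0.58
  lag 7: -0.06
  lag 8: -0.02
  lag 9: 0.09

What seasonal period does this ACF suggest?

6

The largest autocorrelation is r_6 = 0.58; the remaining lags stay at or below 0.10.
The dominant spike at lag 6 indicates a seasonal period of 6.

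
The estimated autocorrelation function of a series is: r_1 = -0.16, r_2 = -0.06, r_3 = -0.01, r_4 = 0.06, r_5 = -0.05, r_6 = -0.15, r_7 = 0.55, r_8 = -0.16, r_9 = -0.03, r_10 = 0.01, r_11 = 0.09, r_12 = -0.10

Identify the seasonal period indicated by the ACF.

The largest autocorrelation is r_7 = 0.55; the remaining lags stay at or below 0.09.
The dominant spike at lag 7 indicates a seasonal period of 7.

7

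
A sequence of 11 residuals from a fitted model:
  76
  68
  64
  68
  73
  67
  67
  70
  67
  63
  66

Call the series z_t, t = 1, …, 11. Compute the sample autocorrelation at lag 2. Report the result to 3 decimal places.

Mean z̄ = (76 + 68 + 64 + 68 + 73 + 67 + 67 + 70 + 67 + 63 + 66)/11 = 68.0909
Numerator Σ_{t=1}^{9}(z_t−z̄)(z_{t+2}−z̄) = -66.0165
Denominator Σ(z_t−z̄)² = 140.9091
r_2 = -66.0165 / 140.9091 = -0.469

-0.469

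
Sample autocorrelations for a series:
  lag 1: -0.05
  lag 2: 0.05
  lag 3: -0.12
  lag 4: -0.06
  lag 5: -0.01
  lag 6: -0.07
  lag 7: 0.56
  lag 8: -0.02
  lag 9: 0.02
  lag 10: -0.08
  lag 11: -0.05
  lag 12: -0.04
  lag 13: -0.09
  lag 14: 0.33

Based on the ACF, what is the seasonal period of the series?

7

The largest autocorrelation is r_7 = 0.56, with a weaker echo at lag 14 (0.33); the remaining lags stay at or below 0.05.
The dominant spike at lag 7 indicates a seasonal period of 7.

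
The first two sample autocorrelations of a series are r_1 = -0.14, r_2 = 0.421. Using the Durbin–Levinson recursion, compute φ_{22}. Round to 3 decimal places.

φ_{22} = (r_2 − r_1²) / (1 − r_1²)
r_1² = (-0.14)² = 0.0196
Numerator = 0.421 − 0.0196 = 0.4014; denominator = 1 − 0.0196 = 0.9804
φ_{22} = 0.4014 / 0.9804 = 0.409

0.409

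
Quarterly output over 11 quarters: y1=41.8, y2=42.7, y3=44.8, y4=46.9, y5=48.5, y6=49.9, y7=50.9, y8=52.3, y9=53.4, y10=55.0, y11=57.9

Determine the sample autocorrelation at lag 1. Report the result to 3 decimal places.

Mean ȳ = (41.8 + 42.7 + 44.8 + 46.9 + 48.5 + 49.9 + 50.9 + 52.3 + 53.4 + 55.0 + 57.9)/11 = 49.4636
Numerator Σ_{t=1}^{10}(y_t−ȳ)(y_{t+1}−ȳ) = 181.7487
Denominator Σ(y_t−ȳ)² = 261.3455
r_1 = 181.7487 / 261.3455 = 0.695

0.695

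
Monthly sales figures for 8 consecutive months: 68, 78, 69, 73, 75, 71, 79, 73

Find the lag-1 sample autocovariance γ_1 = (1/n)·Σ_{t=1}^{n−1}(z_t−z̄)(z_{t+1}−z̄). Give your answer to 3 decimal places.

Mean z̄ = (68 + 78 + 69 + 73 + 75 + 71 + 79 + 73)/8 = 73.2500
Σ_{t=1}^{7}(z_t−z̄)(z_{t+1}−z̄) = -62.8125
γ_1 = -62.8125 / 8 = -7.852

-7.852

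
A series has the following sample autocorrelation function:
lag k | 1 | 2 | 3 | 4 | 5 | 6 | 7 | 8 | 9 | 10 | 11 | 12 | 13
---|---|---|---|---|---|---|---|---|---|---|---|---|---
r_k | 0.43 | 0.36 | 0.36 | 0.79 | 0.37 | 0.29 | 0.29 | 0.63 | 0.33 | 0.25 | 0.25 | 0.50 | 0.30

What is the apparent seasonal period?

The largest autocorrelation is r_4 = 0.79, with weaker echoes at lags 8 (0.63) and 12 (0.50); the remaining lags stay at or below 0.43. The elevated value at lag 1 (0.43), dropping to 0.36 at lag 2, reflects decaying short-term dependence rather than seasonality.
The dominant spike at lag 4 indicates a seasonal period of 4.

4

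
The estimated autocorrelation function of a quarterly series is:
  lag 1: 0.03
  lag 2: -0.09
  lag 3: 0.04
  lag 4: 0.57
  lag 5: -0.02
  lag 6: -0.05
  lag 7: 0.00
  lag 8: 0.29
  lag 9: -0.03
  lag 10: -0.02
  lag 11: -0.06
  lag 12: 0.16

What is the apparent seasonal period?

4

The largest autocorrelation is r_4 = 0.57, with weaker echoes at lags 8 (0.29) and 12 (0.16); the remaining lags stay at or below 0.04.
The dominant spike at lag 4 indicates a seasonal period of 4.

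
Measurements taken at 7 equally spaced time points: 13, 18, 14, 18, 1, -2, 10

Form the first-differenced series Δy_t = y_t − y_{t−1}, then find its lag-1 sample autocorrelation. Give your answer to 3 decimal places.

-0.199

First differences Δy: 5, -4, 4, -17, -3, 12
Mean of differences = -0.5000
Numerator Σ(Δy_t−Δȳ)(Δy_{t+1}−Δȳ) = -99.2500
Denominator Σ(Δy_t−Δȳ)² = 497.5000
r_1(Δy) = -99.2500 / 497.5000 = -0.199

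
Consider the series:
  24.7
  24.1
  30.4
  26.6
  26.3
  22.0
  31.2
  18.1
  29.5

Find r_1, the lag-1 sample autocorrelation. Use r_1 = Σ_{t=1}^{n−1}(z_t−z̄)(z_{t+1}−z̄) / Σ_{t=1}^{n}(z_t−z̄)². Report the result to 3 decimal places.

Mean z̄ = (24.7 + 24.1 + 30.4 + 26.6 + 26.3 + 22.0 + 31.2 + 18.1 + 29.5)/9 = 25.8778
Numerator Σ_{t=1}^{8}(z_t−z̄)(z_{t+1}−z̄) = -94.2183
Denominator Σ(z_t−z̄)² = 142.6756
r_1 = -94.2183 / 142.6756 = -0.660

-0.660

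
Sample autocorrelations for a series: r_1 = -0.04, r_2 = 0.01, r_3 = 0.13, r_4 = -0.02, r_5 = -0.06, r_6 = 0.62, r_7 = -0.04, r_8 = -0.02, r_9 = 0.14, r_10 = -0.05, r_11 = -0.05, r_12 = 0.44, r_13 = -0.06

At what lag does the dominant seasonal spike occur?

The largest autocorrelation is r_6 = 0.62, with a weaker echo at lag 12 (0.44); the remaining lags stay at or below 0.14.
The dominant spike at lag 6 indicates a seasonal period of 6.

6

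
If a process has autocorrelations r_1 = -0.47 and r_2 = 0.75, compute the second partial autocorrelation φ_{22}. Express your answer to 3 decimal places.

0.679

φ_{22} = (r_2 − r_1²) / (1 − r_1²)
r_1² = (-0.47)² = 0.2209
Numerator = 0.75 − 0.2209 = 0.5291; denominator = 1 − 0.2209 = 0.7791
φ_{22} = 0.5291 / 0.7791 = 0.679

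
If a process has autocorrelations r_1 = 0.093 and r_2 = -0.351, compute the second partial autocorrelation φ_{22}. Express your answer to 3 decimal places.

-0.363

φ_{22} = (r_2 − r_1²) / (1 − r_1²)
r_1² = (0.093)² = 0.008649
Numerator = -0.351 − 0.0086 = -0.3596; denominator = 1 − 0.0086 = 0.9914
φ_{22} = -0.3596 / 0.9914 = -0.363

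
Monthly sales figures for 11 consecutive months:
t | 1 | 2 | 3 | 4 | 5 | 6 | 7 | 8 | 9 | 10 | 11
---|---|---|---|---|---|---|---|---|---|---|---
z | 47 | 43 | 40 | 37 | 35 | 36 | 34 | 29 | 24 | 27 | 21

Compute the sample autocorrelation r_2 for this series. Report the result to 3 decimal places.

Mean z̄ = (47 + 43 + 40 + 37 + 35 + 36 + 34 + 29 + 24 + 27 + 21)/11 = 33.9091
Numerator Σ_{t=1}^{9}(z_t−z̄)(z_{t+2}−z̄) = 271.7107
Denominator Σ(z_t−z̄)² = 642.9091
r_2 = 271.7107 / 642.9091 = 0.423

0.423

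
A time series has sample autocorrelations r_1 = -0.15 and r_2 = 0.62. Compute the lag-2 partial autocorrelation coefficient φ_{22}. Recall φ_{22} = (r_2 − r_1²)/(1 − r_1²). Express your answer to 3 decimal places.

0.611

φ_{22} = (r_2 − r_1²) / (1 − r_1²)
r_1² = (-0.15)² = 0.0225
Numerator = 0.62 − 0.0225 = 0.5975; denominator = 1 − 0.0225 = 0.9775
φ_{22} = 0.5975 / 0.9775 = 0.611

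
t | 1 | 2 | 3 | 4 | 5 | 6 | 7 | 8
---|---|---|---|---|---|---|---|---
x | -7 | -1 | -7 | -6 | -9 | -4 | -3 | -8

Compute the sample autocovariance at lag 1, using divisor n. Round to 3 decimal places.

-2.299

Mean x̄ = (-7 − 1 − 7 − 6 − 9 − 4 − 3 − 8)/8 = -5.6250
Deviations: -1.3750, 4.6250, -1.3750, -0.3750, -3.3750, 1.6250, 2.6250, -2.3750
Σ_{t=1}^{7}(x_t−x̄)(x_{t+1}−x̄) = -18.3906
γ_1 = -18.3906 / 8 = -2.299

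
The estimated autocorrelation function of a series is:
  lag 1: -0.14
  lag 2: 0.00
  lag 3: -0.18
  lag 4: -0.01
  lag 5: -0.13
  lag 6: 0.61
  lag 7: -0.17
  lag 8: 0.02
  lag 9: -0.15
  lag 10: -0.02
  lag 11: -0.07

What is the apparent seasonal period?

6

The largest autocorrelation is r_6 = 0.61; the remaining lags stay at or below 0.02.
The dominant spike at lag 6 indicates a seasonal period of 6.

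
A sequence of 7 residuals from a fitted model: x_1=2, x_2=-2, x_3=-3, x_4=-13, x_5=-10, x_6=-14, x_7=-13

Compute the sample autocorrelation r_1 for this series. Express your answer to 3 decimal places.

0.471

Mean x̄ = (2 − 2 − 3 − 13 − 10 − 14 − 13)/7 = -7.5714
Deviations from mean: 9.5714, 5.5714, 4.5714, -5.4286, -2.4286, -6.4286, -5.4286
Numerator Σ_{t=1}^{6}(x_t−x̄)(x_{t+1}−x̄) = 117.6735
Denominator Σ(x_t−x̄)² = 249.7143
r_1 = 117.6735 / 249.7143 = 0.471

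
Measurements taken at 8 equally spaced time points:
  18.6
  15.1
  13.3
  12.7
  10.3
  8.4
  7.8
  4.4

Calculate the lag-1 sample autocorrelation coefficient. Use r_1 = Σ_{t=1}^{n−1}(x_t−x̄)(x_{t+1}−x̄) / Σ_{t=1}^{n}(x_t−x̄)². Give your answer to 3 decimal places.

Mean x̄ = (18.6 + 15.1 + 13.3 + 12.7 + 10.3 + 8.4 + 7.8 + 4.4)/8 = 11.3250
Deviations from mean: 7.2750, 3.7750, 1.9750, 1.3750, -1.0250, -2.9250, -3.5250, -6.9250
Σ(x_t−x̄)(x_{t+1}−x̄) = (27.4631) + (7.4556) + (2.7156) + (-1.4094) + (2.9981) + (10.3106) + (24.4106) = 73.9444
Denominator Σ(x_t−x̄)² = 142.9550
r_1 = 73.9444 / 142.9550 = 0.517

0.517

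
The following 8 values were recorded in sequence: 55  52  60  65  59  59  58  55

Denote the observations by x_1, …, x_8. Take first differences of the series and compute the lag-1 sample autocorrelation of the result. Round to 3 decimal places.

-0.076

First differences Δx: -3, 8, 5, -6, 0, -1, -3
Mean of differences = 0.0000
Numerator Σ(Δx_t−Δx̄)(Δx_{t+1}−Δx̄) = -11.0000
Denominator Σ(Δx_t−Δx̄)² = 144.0000
r_1(Δx) = -11.0000 / 144.0000 = -0.076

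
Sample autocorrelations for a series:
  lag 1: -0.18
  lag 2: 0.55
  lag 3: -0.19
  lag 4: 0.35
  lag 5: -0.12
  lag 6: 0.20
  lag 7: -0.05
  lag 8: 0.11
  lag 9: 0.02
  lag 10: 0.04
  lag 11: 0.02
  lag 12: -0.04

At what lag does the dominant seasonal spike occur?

The largest autocorrelation is r_2 = 0.55, with weaker echoes at lags 4 (0.35) and 6 (0.20); the remaining lags stay at or below 0.11.
The dominant spike at lag 2 indicates a seasonal period of 2.

2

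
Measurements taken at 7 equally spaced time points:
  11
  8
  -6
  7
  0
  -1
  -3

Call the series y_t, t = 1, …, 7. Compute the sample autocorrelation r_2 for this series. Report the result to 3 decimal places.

-0.122

Mean ȳ = (11 + 8 − 6 + 7 + 0 − 1 − 3)/7 = 2.2857
Deviations from mean: 8.7143, 5.7143, -8.2857, 4.7143, -2.2857, -3.2857, -5.2857
Σ(y_t−ȳ)(y_{t+2}−ȳ) = (-72.2041) + (26.9388) + (18.9388) + (-15.4898) + (12.0816) = -29.7347
Denominator Σ(y_t−ȳ)² = 243.4286
r_2 = -29.7347 / 243.4286 = -0.122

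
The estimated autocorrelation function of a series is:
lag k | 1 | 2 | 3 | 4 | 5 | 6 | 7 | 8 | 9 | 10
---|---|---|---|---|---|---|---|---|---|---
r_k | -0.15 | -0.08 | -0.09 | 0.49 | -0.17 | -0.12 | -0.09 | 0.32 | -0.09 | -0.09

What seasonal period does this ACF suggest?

The largest autocorrelation is r_4 = 0.49, with a weaker echo at lag 8 (0.32); the remaining lags stay at or below -0.08.
The dominant spike at lag 4 indicates a seasonal period of 4.

4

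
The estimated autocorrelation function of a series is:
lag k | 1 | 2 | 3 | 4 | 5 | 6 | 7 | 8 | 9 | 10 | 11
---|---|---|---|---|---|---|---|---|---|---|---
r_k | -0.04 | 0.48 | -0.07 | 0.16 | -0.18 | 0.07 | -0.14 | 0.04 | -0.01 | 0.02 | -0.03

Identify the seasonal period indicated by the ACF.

The largest autocorrelation is r_2 = 0.48, with a weaker echo at lag 4 (0.16); the remaining lags stay at or below 0.07.
The dominant spike at lag 2 indicates a seasonal period of 2.

2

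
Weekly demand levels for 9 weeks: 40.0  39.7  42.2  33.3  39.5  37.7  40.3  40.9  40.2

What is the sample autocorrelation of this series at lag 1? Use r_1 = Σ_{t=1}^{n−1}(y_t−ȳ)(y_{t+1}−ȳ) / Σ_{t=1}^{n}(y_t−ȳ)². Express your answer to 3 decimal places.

-0.308

Mean ȳ = (40.0 + 39.7 + 42.2 + 33.3 + 39.5 + 37.7 + 40.3 + 40.9 + 40.2)/9 = 39.3111
Numerator Σ_{t=1}^{8}(y_t−ȳ)(y_{t+1}−ȳ) = -16.0235
Denominator Σ(y_t−ȳ)² = 52.0289
r_1 = -16.0235 / 52.0289 = -0.308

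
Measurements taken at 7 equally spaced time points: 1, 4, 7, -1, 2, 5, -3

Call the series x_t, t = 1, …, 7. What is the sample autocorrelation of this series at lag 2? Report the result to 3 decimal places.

Mean x̄ = (1 + 4 + 7 − 1 + 2 + 5 − 3)/7 = 2.1429
Deviations from mean: -1.1429, 1.8571, 4.8571, -3.1429, -0.1429, 2.8571, -5.1429
Σ(x_t−x̄)(x_{t+2}−x̄) = (-5.5510) + (-5.8367) + (-0.6939) + (-8.9796) + (0.7347) = -20.3265
Denominator Σ(x_t−x̄)² = 72.8571
r_2 = -20.3265 / 72.8571 = -0.279

-0.279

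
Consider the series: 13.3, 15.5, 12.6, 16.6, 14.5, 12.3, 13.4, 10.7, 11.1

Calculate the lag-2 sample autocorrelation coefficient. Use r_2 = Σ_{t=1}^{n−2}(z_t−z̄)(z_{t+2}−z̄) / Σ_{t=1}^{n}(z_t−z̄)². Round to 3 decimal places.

0.182

Mean z̄ = (13.3 + 15.5 + 12.6 + 16.6 + 14.5 + 12.3 + 13.4 + 10.7 + 11.1)/9 = 13.3333
Σ(z_t−z̄)(z_{t+2}−z̄) = (0.0244) + (7.0778) + (-0.8556) + (-3.3756) + (0.0778) + (2.7211) + (-0.1489) = 5.5211
Denominator Σ(z_t−z̄)² = 30.2600
r_2 = 5.5211 / 30.2600 = 0.182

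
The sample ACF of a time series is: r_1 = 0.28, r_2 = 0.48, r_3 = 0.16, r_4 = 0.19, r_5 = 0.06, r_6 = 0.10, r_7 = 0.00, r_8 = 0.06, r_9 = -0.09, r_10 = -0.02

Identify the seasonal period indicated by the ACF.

The largest autocorrelation is r_2 = 0.48; the remaining lags stay at or below 0.28.
The dominant spike at lag 2 indicates a seasonal period of 2.

2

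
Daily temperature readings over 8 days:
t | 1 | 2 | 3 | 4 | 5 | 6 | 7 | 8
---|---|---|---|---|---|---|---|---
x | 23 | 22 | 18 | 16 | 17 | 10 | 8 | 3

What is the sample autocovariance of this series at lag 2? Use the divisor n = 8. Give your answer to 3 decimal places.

Mean x̄ = (23 + 22 + 18 + 16 + 17 + 10 + 8 + 3)/8 = 14.6250
Σ_{t=1}^{6}(x_t−x̄)(x_{t+2}−x̄) = 78.0938
γ_2 = 78.0938 / 8 = 9.762

9.762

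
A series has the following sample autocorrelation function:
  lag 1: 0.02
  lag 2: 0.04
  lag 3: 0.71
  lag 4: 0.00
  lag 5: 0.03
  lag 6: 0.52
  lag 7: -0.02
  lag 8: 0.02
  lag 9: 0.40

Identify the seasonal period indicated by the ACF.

3

The largest autocorrelation is r_3 = 0.71, with weaker echoes at lags 6 (0.52) and 9 (0.40); the remaining lags stay at or below 0.04.
The dominant spike at lag 3 indicates a seasonal period of 3.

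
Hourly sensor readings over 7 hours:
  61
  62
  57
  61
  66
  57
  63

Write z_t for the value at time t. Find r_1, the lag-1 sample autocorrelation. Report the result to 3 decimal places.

Mean z̄ = (61 + 62 + 57 + 61 + 66 + 57 + 63)/7 = 61.0000
Deviations from mean: 0.0000, 1.0000, -4.0000, 0.0000, 5.0000, -4.0000, 2.0000
Σ(z_t−z̄)(z_{t+1}−z̄) = (0.0000) + (-4.0000) + (0.0000) + (0.0000) + (-20.0000) + (-8.0000) = -32.0000
Denominator Σ(z_t−z̄)² = 62.0000
r_1 = -32.0000 / 62.0000 = -0.516

-0.516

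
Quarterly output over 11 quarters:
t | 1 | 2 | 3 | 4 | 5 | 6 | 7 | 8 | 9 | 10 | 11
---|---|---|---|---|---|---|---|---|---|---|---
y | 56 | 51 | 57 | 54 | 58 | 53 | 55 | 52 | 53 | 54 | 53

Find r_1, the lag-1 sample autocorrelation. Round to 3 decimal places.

Mean ȳ = (56 + 51 + 57 + 54 + 58 + 53 + 55 + 52 + 53 + 54 + 53)/11 = 54.1818
Numerator Σ_{t=1}^{10}(y_t−ȳ)(y_{t+1}−ȳ) = -20.2149
Denominator Σ(y_t−ȳ)² = 45.6364
r_1 = -20.2149 / 45.6364 = -0.443

-0.443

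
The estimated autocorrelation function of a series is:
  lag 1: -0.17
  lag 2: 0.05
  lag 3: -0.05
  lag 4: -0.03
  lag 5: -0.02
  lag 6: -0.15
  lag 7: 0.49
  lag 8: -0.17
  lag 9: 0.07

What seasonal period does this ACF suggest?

7

The largest autocorrelation is r_7 = 0.49; the remaining lags stay at or below 0.07.
The dominant spike at lag 7 indicates a seasonal period of 7.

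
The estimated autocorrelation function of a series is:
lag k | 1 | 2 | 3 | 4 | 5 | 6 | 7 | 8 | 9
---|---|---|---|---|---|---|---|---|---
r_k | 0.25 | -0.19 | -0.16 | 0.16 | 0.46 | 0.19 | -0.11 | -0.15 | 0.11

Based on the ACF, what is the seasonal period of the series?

5

The largest autocorrelation is r_5 = 0.46; the remaining lags stay at or below 0.25.
The dominant spike at lag 5 indicates a seasonal period of 5.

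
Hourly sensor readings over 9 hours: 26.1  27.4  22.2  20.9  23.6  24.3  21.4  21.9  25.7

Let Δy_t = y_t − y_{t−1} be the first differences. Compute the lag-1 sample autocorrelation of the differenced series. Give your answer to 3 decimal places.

First differences Δy: 1.3, -5.2, -1.3, 2.7, 0.7, -2.9, 0.5, 3.8
Mean of differences = -0.0500
Numerator Σ(Δy_t−Δȳ)(Δy_{t+1}−Δȳ) = -3.4775
Denominator Σ(Δy_t−Δȳ)² = 61.2800
r_1(Δy) = -3.4775 / 61.2800 = -0.057

-0.057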